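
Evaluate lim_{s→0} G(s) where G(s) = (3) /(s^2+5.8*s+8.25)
DC gain = G(0) = num(0)/den(0) = 3/8.25 = 0.3636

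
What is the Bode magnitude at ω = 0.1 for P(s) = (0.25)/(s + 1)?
Substitute s = j*0.1: P(j0.1) = 0.247525 - 0.0247525j.
|P(j0.1)| = sqrt(Re² + Im²) = 0.2488.
20*log₁₀(0.2488) = -12.08 dB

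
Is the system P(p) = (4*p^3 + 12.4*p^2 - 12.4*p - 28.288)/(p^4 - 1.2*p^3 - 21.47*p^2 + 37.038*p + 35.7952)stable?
Denominator: p^4 - 1.2*p^3 - 21.47*p^2 + 37.038*p + 35.7952 = (p - 3.4)(p - 3.2)(p + 0.7)(p + 4.7). Poles: -0.7, -4.7, 3.2, 3.4. All Re(p)<0: No (unstable)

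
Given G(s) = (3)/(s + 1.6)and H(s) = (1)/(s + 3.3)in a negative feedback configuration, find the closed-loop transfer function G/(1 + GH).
Closed-loop T = G/(1+GH).
Numerator: G_num * H_den = 3*s + 9.9.
Denominator: G_den * H_den + G_num * H_num = (s^2 + 4.9*s + 5.28) + (3) = s^2 + 4.9*s + 8.28.
T(s) = (3*s + 9.9)/(s^2 + 4.9*s + 8.28)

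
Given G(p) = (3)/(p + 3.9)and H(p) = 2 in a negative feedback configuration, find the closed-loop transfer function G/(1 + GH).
Closed-loop T = G/(1+GH).
Numerator: G_num * H_den = 3.
Denominator: G_den * H_den + G_num * H_num = (p + 3.9) + (6) = p + 9.9.
T(p) = (3)/(p + 9.9)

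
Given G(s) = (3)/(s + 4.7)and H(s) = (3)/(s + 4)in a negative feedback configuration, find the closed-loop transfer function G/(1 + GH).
Closed-loop T = G/(1+GH).
Numerator: G_num * H_den = 3*s + 12.
Denominator: G_den * H_den + G_num * H_num = (s^2 + 8.7*s + 18.8) + (9) = s^2 + 8.7*s + 27.8.
T(s) = (3*s + 12)/(s^2 + 8.7*s + 27.8)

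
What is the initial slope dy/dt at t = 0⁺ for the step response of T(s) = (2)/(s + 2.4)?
IVT: y'(0⁺) = lim_{s→∞} s²·Y(s) = lim_{s→∞} s·T(s).
deg(num) = 0, deg(den) = 1, relative degree = 1, so s·T(s) → (leading num)/(leading den) = 2/1 = 2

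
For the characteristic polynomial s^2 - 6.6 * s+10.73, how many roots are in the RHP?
s^2 - 6.6*s + 10.73 = (s - 2.9)(s - 3.7). Poles: 2.9, 3.7. RHP poles (Re>0): 2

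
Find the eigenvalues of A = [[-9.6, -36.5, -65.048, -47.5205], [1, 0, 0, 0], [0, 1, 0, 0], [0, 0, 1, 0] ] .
Eigenvalues solve det(λI - A) = 0.
Characteristic polynomial: λ^4 + 9.6*λ^3 + 36.5*λ^2 + 65.048*λ + 47.5205 = 0.
Factor: (λ^2 + 3.8*λ + 5.05)(λ^2 + 5.8*λ + 9.41) = 0.
Roots: -1.9 + 1.2j, -1.9 - 1.2j, -2.9 + 1j, -2.9 - 1j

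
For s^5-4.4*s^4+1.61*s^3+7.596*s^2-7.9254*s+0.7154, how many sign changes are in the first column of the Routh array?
Routh array:
s^5: [1, 1.61, -7.9254]; s^4: [-4.4, 7.596, 0.7154]; s^3: [3.33636, -7.76281]; s^2: [-2.6416, 0.7154]; s^1: [-6.85925]; s^0: [0.7154]
First column: [1, -4.4, 3.33636, -2.6416, -6.85925, 0.7154]. Sign changes = 4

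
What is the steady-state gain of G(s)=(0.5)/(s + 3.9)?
DC gain = G(0) = num(0)/den(0) = 0.5/3.9 = 0.1282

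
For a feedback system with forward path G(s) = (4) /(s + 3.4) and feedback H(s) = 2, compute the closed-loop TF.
Closed-loop T = G/(1+GH).
Numerator: G_num * H_den = 4.
Denominator: G_den * H_den + G_num * H_num = (s + 3.4) + (8) = s + 11.4.
T(s) = (4)/(s + 11.4)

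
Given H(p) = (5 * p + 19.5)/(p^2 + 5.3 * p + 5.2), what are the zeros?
Set numerator = 0: 5*p + 19.5 = 0 → Zeros: -3.9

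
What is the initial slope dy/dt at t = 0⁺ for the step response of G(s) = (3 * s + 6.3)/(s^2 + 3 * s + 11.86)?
IVT: y'(0⁺) = lim_{s→∞} s²·Y(s) = lim_{s→∞} s·G(s).
deg(num) = 1, deg(den) = 2, relative degree = 1, so s·G(s) → (leading num)/(leading den) = 3/1 = 3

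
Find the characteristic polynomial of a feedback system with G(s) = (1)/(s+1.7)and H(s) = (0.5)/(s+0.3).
Characteristic poly = G_den * H_den + G_num * H_num = (s^2 + 2*s + 0.51) + (0.5) = s^2 + 2*s + 1.01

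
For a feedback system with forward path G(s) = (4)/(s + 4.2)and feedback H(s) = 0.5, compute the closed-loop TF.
Closed-loop T = G/(1+GH).
Numerator: G_num * H_den = 4.
Denominator: G_den * H_den + G_num * H_num = (s + 4.2) + (2) = s + 6.2.
T(s) = (4)/(s + 6.2)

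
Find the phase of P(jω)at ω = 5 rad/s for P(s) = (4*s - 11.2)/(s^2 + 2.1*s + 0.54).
Substitute s = j*5: P(j5) = 0.683026 - 0.524458j.
∠P(j5) = atan2(Im, Re) = atan2(-0.524458, 0.683026) = -37.52°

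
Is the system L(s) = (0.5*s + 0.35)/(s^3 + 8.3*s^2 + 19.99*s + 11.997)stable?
Denominator: s^3 + 8.3*s^2 + 19.99*s + 11.997 = (s + 4.3)(s + 3.1)(s + 0.9). Poles: -0.9, -3.1, -4.3. All Re(p)<0: Yes (stable)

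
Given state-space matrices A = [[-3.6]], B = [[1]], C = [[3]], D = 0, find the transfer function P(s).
P(s) = C(sI - A)⁻¹B + D.
Characteristic polynomial det(sI - A) = s + 3.6.
Numerator from C·adj(sI-A)·B + D·det(sI-A) = 3.
P(s) = (3)/(s + 3.6)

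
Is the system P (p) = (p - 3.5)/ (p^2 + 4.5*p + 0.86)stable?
Denominator: p^2 + 4.5*p + 0.86 = (p + 4.3)(p + 0.2). Poles: -0.2, -4.3. All Re(p)<0: Yes (stable)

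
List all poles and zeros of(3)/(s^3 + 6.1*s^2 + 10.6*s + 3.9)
Set denominator = 0: s^3 + 6.1*s^2 + 10.6*s + 3.9 = (s + 3)(s + 2.6)(s + 0.5) = 0 → Poles: -0.5, -2.6, -3
Numerator is a nonzero constant (3) → Zeros: none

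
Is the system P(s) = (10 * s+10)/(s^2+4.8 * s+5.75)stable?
Denominator: s^2 + 4.8*s + 5.75 = (s + 2.5)(s + 2.3). Poles: -2.3, -2.5. All Re(p)<0: Yes (stable)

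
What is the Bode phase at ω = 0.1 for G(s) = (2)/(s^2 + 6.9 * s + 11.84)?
Substitute s = j*0.1: G(j0.1) = 0.168489 - 0.00982731j.
∠G(j0.1) = atan2(Im, Re) = atan2(-0.00982731, 0.168489) = -3.34°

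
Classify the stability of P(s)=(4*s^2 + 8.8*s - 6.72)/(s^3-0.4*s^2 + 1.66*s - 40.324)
Denominator: s^3 - 0.4*s^2 + 1.66*s - 40.324 = (s - 3.4)(s^2 + 3*s + 11.86). Poles: -1.5 + 3.1j, -1.5 - 3.1j, 3.4. Unstable (1 pole(s) in RHP)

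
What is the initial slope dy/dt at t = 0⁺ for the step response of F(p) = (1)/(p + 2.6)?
IVT: y'(0⁺) = lim_{p→∞} p²·Y(p) = lim_{p→∞} p·F(p).
deg(num) = 0, deg(den) = 1, relative degree = 1, so p·F(p) → (leading num)/(leading den) = 1/1 = 1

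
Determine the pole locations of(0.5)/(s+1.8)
Set denominator = 0: s + 1.8 = 0 → Poles: -1.8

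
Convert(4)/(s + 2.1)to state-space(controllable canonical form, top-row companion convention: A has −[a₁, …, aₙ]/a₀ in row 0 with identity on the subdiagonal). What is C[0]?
Reachable canonical form: C = numerator coefficients (right-aligned, zero-padded to length n).
num = 4, C = [[4]].
C[0] = 4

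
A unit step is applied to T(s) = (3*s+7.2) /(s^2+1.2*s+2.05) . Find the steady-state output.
FVT: lim_{t→∞} y(t) = lim_{s→0} s*Y(s) where Y(s) = T(s)/s.
= lim_{s→0} T(s) = T(0) = num(0)/den(0) = 7.2/2.05 = 3.512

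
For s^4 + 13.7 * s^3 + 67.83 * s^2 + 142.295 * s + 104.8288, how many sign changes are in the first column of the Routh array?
Routh array:
s^4: [1, 67.83, 104.8288]; s^3: [13.7, 142.295]; s^2: [57.4435, 104.8288]; s^1: [117.294]; s^0: [104.8288]
First column: [1, 13.7, 57.4435, 117.294, 104.8288]. Sign changes = 0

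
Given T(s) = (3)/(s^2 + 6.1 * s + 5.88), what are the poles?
Set denominator = 0: s^2 + 6.1*s + 5.88 = (s + 4.9)(s + 1.2) = 0 → Poles: -1.2, -4.9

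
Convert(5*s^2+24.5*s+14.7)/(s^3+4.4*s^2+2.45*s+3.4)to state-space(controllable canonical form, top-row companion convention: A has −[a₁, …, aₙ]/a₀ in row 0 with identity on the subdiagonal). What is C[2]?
Reachable canonical form: C = numerator coefficients (right-aligned, zero-padded to length n).
num = 5*s^2 + 24.5*s + 14.7, C = [[5, 24.5, 14.7]].
C[2] = 14.7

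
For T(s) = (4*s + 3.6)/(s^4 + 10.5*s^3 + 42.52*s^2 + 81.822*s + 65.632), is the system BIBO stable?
Denominator: s^4 + 10.5*s^3 + 42.52*s^2 + 81.822*s + 65.632 = (s + 3.2)(s + 3.5)(s^2 + 3.8*s + 5.86). Poles: -1.9 + 1.5j, -1.9 - 1.5j, -3.2, -3.5. All Re(p)<0: Yes (stable)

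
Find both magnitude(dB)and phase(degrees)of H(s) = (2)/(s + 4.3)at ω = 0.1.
Substitute s = j*0.1: H(j0.1) = 0.464865 - 0.0108108j.
|H| = 20*log₁₀(sqrt(Re²+Im²)) = -6.65 dB.
∠H = atan2(Im, Re) = -1.33°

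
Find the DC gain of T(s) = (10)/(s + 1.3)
DC gain = T(0) = num(0)/den(0) = 10/1.3 = 7.692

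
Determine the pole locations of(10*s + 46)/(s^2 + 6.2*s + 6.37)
Set denominator = 0: s^2 + 6.2*s + 6.37 = (s + 4.9)(s + 1.3) = 0 → Poles: -1.3, -4.9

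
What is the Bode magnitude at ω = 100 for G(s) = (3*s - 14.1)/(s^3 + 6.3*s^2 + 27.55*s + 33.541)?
Substitute s = j*100: G(j100) = -0.000298745 - 3.30018e-05j.
|G(j100)| = sqrt(Re² + Im²) = 0.0003006.
20*log₁₀(0.0003006) = -70.44 dB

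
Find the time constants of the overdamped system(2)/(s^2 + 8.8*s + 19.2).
Overdamped: real poles at -4.8, -4. τ = -1/pole → τ₁ = 0.2083, τ₂ = 0.25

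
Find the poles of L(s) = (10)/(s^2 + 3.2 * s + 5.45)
Set denominator = 0: s^2 + 3.2*s + 5.45 = 0 → Poles: -1.6 + 1.7j, -1.6 - 1.7j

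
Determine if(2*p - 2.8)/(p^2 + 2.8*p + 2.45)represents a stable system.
Denominator: p^2 + 2.8*p + 2.45. Poles: -1.4 + 0.7j, -1.4 - 0.7j. All Re(p)<0: Yes (stable)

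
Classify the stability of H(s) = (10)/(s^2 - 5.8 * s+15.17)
Denominator: s^2 - 5.8*s + 15.17. Poles: 2.9 + 2.6j, 2.9 - 2.6j. Unstable (2 pole(s) in RHP)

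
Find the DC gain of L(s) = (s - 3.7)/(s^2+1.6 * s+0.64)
DC gain = L(0) = num(0)/den(0) = -3.7/0.64 = -5.781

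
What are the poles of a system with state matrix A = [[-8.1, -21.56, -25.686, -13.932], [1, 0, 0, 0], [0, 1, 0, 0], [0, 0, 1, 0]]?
Eigenvalues solve det(λI - A) = 0.
Characteristic polynomial: λ^4 + 8.1*λ^3 + 21.56*λ^2 + 25.686*λ + 13.932 = 0.
Factor: (λ + 4.3)(λ + 2)(λ^2 + 1.8*λ + 1.62) = 0.
Roots: -0.9 + 0.9j, -0.9 - 0.9j, -2, -4.3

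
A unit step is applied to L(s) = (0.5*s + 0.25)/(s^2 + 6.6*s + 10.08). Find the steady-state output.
FVT: lim_{t→∞} y(t) = lim_{s→0} s*Y(s) where Y(s) = L(s)/s.
= lim_{s→0} L(s) = L(0) = num(0)/den(0) = 0.25/10.08 = 0.0248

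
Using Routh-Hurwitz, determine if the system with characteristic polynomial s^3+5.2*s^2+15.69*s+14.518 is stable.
Routh array:
s^3: [1, 15.69]; s^2: [5.2, 14.518]; s^1: [12.8981]; s^0: [14.518]
First column: [1, 5.2, 12.8981, 14.518]. Sign changes = 0.
Yes, stable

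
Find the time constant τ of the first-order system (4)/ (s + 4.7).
First-order system: τ = -1/pole. Pole = -4.7. τ = -1/(-4.7) = 0.2128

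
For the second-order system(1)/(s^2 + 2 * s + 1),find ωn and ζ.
Standard form: ωn²/(s²+2ζωn·s+ωn²).
const=1=ωn² → ωn=1, s coeff=2=2ζωn → ζ=1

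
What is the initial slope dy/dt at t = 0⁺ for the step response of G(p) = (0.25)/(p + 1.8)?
IVT: y'(0⁺) = lim_{p→∞} p²·Y(p) = lim_{p→∞} p·G(p).
deg(num) = 0, deg(den) = 1, relative degree = 1, so p·G(p) → (leading num)/(leading den) = 0.25/1 = 0.25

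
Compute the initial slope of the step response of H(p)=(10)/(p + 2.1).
IVT: y'(0⁺) = lim_{p→∞} p²·Y(p) = lim_{p→∞} p·H(p).
deg(num) = 0, deg(den) = 1, relative degree = 1, so p·H(p) → (leading num)/(leading den) = 10/1 = 10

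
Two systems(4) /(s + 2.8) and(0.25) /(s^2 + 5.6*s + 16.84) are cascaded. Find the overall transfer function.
Series: H = H₁ · H₂ = (n₁·n₂)/(d₁·d₂).
Num: n₁·n₂ = 1. Den: d₁·d₂ = s^3 + 8.4*s^2 + 32.52*s + 47.152.
H(s) = (1)/(s^3 + 8.4*s^2 + 32.52*s + 47.152)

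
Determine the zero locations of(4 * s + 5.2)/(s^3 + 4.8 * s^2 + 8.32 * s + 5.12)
Set numerator = 0: 4*s + 5.2 = 0 → Zeros: -1.3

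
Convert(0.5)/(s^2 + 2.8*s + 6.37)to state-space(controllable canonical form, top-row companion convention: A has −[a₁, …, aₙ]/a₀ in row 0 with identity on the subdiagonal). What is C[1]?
Reachable canonical form: C = numerator coefficients (right-aligned, zero-padded to length n).
num = 0.5, C = [[0, 0.5]].
C[1] = 0.5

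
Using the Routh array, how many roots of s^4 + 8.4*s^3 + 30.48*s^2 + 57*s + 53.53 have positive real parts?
Routh array:
s^4: [1, 30.48, 53.53]; s^3: [8.4, 57]; s^2: [23.6943, 53.53]; s^1: [38.0228]; s^0: [53.53]
First column: [1, 8.4, 23.6943, 38.0228, 53.53]. Sign changes = RHP roots = 0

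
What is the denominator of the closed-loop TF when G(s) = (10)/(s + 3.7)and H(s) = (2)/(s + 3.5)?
Characteristic poly = G_den * H_den + G_num * H_num = (s^2 + 7.2*s + 12.95) + (20) = s^2 + 7.2*s + 32.95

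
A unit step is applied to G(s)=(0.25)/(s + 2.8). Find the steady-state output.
FVT: lim_{t→∞} y(t) = lim_{s→0} s*Y(s) where Y(s) = G(s)/s.
= lim_{s→0} G(s) = G(0) = num(0)/den(0) = 0.25/2.8 = 0.08929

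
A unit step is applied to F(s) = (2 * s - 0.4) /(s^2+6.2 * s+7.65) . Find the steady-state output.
FVT: lim_{t→∞} y(t) = lim_{s→0} s*Y(s) where Y(s) = F(s)/s.
= lim_{s→0} F(s) = F(0) = num(0)/den(0) = -0.4/7.65 = -0.05229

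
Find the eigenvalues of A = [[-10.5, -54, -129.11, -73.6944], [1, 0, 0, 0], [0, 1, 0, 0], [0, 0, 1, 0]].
Eigenvalues solve det(λI - A) = 0.
Characteristic polynomial: λ^4 + 10.5*λ^3 + 54*λ^2 + 129.11*λ + 73.6944 = 0.
Factor: (λ + 0.8)(λ + 3.9)(λ^2 + 5.8*λ + 23.62) = 0.
Roots: -0.8, -2.9 + 3.9j, -2.9 - 3.9j, -3.9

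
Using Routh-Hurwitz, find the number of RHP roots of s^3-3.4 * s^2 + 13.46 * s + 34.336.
Routh array:
s^3: [1, 13.46]; s^2: [-3.4, 34.336]; s^1: [23.5588]; s^0: [34.336]
First column: [1, -3.4, 23.5588, 34.336]. Sign changes = RHP roots = 2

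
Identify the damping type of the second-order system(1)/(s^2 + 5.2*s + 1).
Standard form: ωn²/(s²+2ζωn·s+ωn²) gives ωn=1, ζ=2.6.
Overdamped (ζ = 2.6 > 1)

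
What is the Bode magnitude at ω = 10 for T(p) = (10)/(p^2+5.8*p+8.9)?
Substitute p = j*10: T(j10) = -0.0781089 - 0.049729j.
|T(j10)| = sqrt(Re² + Im²) = 0.0926.
20*log₁₀(0.0926) = -20.67 dB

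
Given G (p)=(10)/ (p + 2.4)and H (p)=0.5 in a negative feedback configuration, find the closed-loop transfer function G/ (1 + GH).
Closed-loop T = G/(1+GH).
Numerator: G_num * H_den = 10.
Denominator: G_den * H_den + G_num * H_num = (p + 2.4) + (5) = p + 7.4.
T(p) = (10)/(p + 7.4)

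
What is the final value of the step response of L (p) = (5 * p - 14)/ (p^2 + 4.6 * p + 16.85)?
FVT: lim_{t→∞} y(t) = lim_{p→0} p*Y(p) where Y(p) = L(p)/p.
= lim_{p→0} L(p) = L(0) = num(0)/den(0) = -14/16.85 = -0.8309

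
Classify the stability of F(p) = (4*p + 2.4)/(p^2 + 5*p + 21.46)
Denominator: p^2 + 5*p + 21.46. Poles: -2.5 + 3.9j, -2.5 - 3.9j. Stable (all poles in LHP)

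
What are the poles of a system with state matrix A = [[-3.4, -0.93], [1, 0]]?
Eigenvalues solve det(λI - A) = 0.
Characteristic polynomial: λ^2 + 3.4*λ + 0.93 = 0.
Factor: (λ + 3.1)(λ + 0.3) = 0.
Roots: -0.3, -3.1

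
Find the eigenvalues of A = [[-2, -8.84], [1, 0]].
Eigenvalues solve det(λI - A) = 0.
Characteristic polynomial: λ^2 + 2*λ + 8.84 = 0.
Roots: -1 + 2.8j, -1 - 2.8j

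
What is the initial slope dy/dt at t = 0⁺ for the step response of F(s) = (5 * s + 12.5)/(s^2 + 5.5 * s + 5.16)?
IVT: y'(0⁺) = lim_{s→∞} s²·Y(s) = lim_{s→∞} s·F(s).
deg(num) = 1, deg(den) = 2, relative degree = 1, so s·F(s) → (leading num)/(leading den) = 5/1 = 5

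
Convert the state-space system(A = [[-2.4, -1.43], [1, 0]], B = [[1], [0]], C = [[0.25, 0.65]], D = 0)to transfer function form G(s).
G(s) = C(sI - A)⁻¹B + D.
Characteristic polynomial det(sI - A) = s^2 + 2.4*s + 1.43.
Numerator from C·adj(sI-A)·B + D·det(sI-A) = 0.25*s + 0.65.
G(s) = (0.25*s + 0.65)/(s^2 + 2.4*s + 1.43)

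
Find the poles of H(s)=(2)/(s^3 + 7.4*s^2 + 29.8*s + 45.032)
Set denominator = 0: s^3 + 7.4*s^2 + 29.8*s + 45.032 = (s + 2.6)(s^2 + 4.8*s + 17.32) = 0 → Poles: -2.4 + 3.4j, -2.4 - 3.4j, -2.6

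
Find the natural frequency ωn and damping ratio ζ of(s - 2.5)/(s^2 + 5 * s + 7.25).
Underdamped: complex pole -2.5 + 1j. ωn = |pole| = 2.693, ζ = -Re(pole)/ωn = 0.9285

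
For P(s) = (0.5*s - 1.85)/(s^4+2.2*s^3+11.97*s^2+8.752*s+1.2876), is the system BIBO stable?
Denominator: s^4 + 2.2*s^3 + 11.97*s^2 + 8.752*s + 1.2876 = (s + 0.2)(s + 0.6)(s^2 + 1.4*s + 10.73). Poles: -0.2, -0.6, -0.7 + 3.2j, -0.7 - 3.2j. All Re(p)<0: Yes (stable)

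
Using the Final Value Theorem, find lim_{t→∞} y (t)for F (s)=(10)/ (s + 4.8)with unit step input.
FVT: lim_{t→∞} y(t) = lim_{s→0} s*Y(s) where Y(s) = F(s)/s.
= lim_{s→0} F(s) = F(0) = num(0)/den(0) = 10/4.8 = 2.083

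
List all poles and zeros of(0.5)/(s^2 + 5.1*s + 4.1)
Set denominator = 0: s^2 + 5.1*s + 4.1 = (s + 1)(s + 4.1) = 0 → Poles: -1, -4.1
Numerator is a nonzero constant (0.5) → Zeros: none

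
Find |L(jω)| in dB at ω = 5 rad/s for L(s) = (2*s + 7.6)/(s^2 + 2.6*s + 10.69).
Substitute s = j*5: L(j5) = 0.0568362 - 0.647179j.
|L(j5)| = sqrt(Re² + Im²) = 0.6497.
20*log₁₀(0.6497) = -3.75 dB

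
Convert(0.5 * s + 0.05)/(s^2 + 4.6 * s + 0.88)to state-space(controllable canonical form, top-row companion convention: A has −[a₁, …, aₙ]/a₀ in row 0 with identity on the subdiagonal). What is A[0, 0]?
Reachable canonical form for den = s^2 + 4.6*s + 0.88: top row of A = -[a₁,a₂,...,aₙ]/a₀, ones on the subdiagonal, zeros elsewhere.
A = [[-4.6, -0.88], [1, 0]].
A[0,0] = -4.6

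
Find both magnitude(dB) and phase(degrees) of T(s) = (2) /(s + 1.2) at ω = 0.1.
Substitute s = j*0.1: T(j0.1) = 1.65517 - 0.137931j.
|T| = 20*log₁₀(sqrt(Re²+Im²)) = 4.41 dB.
∠T = atan2(Im, Re) = -4.76°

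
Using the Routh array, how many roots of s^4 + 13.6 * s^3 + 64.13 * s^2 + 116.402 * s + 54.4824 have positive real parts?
Routh array:
s^4: [1, 64.13, 54.4824]; s^3: [13.6, 116.402]; s^2: [55.571, 54.4824]; s^1: [103.068]; s^0: [54.4824]
First column: [1, 13.6, 55.571, 103.068, 54.4824]. Sign changes = RHP roots = 0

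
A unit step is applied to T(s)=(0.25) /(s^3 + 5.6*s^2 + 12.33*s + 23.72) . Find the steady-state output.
FVT: lim_{t→∞} y(t) = lim_{s→0} s*Y(s) where Y(s) = T(s)/s.
= lim_{s→0} T(s) = T(0) = num(0)/den(0) = 0.25/23.72 = 0.01054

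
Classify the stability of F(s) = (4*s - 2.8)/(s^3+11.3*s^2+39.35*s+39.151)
Denominator: s^3 + 11.3*s^2 + 39.35*s + 39.151 = (s + 4.9)(s + 4.7)(s + 1.7). Poles: -1.7, -4.7, -4.9. Stable (all poles in LHP)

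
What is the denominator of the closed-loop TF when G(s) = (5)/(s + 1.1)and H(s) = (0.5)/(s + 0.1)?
Characteristic poly = G_den * H_den + G_num * H_num = (s^2 + 1.2*s + 0.11) + (2.5) = s^2 + 1.2*s + 2.61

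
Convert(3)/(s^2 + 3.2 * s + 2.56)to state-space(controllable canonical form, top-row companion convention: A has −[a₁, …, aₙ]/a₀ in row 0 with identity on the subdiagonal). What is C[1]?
Reachable canonical form: C = numerator coefficients (right-aligned, zero-padded to length n).
num = 3, C = [[0, 3]].
C[1] = 3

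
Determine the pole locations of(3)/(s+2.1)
Set denominator = 0: s + 2.1 = 0 → Poles: -2.1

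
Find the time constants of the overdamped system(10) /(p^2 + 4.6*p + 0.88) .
Overdamped: real poles at -4.4, -0.2. τ = -1/pole → τ₁ = 0.2273, τ₂ = 5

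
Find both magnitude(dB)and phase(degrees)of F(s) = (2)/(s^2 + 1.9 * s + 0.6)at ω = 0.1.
Substitute s = j*0.1: F(j0.1) = 3.07132 - 0.989068j.
|F| = 20*log₁₀(sqrt(Re²+Im²)) = 10.18 dB.
∠F = atan2(Im, Re) = -17.85°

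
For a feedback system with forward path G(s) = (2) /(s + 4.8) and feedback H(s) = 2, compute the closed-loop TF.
Closed-loop T = G/(1+GH).
Numerator: G_num * H_den = 2.
Denominator: G_den * H_den + G_num * H_num = (s + 4.8) + (4) = s + 8.8.
T(s) = (2)/(s + 8.8)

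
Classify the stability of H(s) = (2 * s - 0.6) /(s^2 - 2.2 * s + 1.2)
Denominator: s^2 - 2.2*s + 1.2 = (s - 1.2)(s - 1). Poles: 1, 1.2. Unstable (2 pole(s) in RHP)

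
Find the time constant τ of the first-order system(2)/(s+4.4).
First-order system: τ = -1/pole. Pole = -4.4. τ = -1/(-4.4) = 0.2273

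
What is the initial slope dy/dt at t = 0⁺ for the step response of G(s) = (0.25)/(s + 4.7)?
IVT: y'(0⁺) = lim_{s→∞} s²·Y(s) = lim_{s→∞} s·G(s).
deg(num) = 0, deg(den) = 1, relative degree = 1, so s·G(s) → (leading num)/(leading den) = 0.25/1 = 0.25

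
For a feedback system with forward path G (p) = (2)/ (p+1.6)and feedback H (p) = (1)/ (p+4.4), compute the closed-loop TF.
Closed-loop T = G/(1+GH).
Numerator: G_num * H_den = 2*p + 8.8.
Denominator: G_den * H_den + G_num * H_num = (p^2 + 6*p + 7.04) + (2) = p^2 + 6*p + 9.04.
T(p) = (2*p + 8.8)/(p^2 + 6*p + 9.04)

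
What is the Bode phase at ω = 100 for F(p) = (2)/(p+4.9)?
Substitute p = j*100: F(j100) = 0.000977653 - 0.0199521j.
∠F(j100) = atan2(Im, Re) = atan2(-0.0199521, 0.000977653) = -87.19°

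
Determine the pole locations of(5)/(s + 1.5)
Set denominator = 0: s + 1.5 = 0 → Poles: -1.5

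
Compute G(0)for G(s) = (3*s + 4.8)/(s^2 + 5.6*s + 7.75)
DC gain = G(0) = num(0)/den(0) = 4.8/7.75 = 0.6194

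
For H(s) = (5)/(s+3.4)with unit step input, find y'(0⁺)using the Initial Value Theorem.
IVT: y'(0⁺) = lim_{s→∞} s²·Y(s) = lim_{s→∞} s·H(s).
deg(num) = 0, deg(den) = 1, relative degree = 1, so s·H(s) → (leading num)/(leading den) = 5/1 = 5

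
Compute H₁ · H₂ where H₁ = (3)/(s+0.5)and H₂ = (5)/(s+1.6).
Series: H = H₁ · H₂ = (n₁·n₂)/(d₁·d₂).
Num: n₁·n₂ = 15. Den: d₁·d₂ = s^2 + 2.1*s + 0.8.
H(s) = (15)/(s^2 + 2.1*s + 0.8)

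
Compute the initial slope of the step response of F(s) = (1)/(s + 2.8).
IVT: y'(0⁺) = lim_{s→∞} s²·Y(s) = lim_{s→∞} s·F(s).
deg(num) = 0, deg(den) = 1, relative degree = 1, so s·F(s) → (leading num)/(leading den) = 1/1 = 1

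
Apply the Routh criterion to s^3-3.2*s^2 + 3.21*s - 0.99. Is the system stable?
Routh array:
s^3: [1, 3.21]; s^2: [-3.2, -0.99]; s^1: [2.90063]; s^0: [-0.99]
First column: [1, -3.2, 2.90063, -0.99]. Sign changes = 3.
No, unstable (3 RHP root(s))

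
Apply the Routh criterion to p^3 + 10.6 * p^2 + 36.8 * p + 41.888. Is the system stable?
Routh array:
p^3: [1, 36.8]; p^2: [10.6, 41.888]; p^1: [32.8483]; p^0: [41.888]
First column: [1, 10.6, 32.8483, 41.888]. Sign changes = 0.
Yes, stable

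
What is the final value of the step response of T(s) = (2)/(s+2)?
FVT: lim_{t→∞} y(t) = lim_{s→0} s*Y(s) where Y(s) = T(s)/s.
= lim_{s→0} T(s) = T(0) = num(0)/den(0) = 2/2 = 1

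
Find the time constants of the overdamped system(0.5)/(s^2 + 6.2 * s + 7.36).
Overdamped: real poles at -4.6, -1.6. τ = -1/pole → τ₁ = 0.2174, τ₂ = 0.625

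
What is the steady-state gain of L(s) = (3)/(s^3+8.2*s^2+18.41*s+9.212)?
DC gain = L(0) = num(0)/den(0) = 3/9.212 = 0.3257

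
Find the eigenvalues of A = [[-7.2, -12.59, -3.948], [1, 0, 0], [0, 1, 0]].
Eigenvalues solve det(λI - A) = 0.
Characteristic polynomial: λ^3 + 7.2*λ^2 + 12.59*λ + 3.948 = 0.
Factor: (λ + 0.4)(λ + 2.1)(λ + 4.7) = 0.
Roots: -0.4, -2.1, -4.7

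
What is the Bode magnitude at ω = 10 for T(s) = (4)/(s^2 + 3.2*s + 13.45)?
Substitute s = j*10: T(j10) = -0.0406581 - 0.0150325j.
|T(j10)| = sqrt(Re² + Im²) = 0.04335.
20*log₁₀(0.04335) = -27.26 dB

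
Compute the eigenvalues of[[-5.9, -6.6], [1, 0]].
Eigenvalues solve det(λI - A) = 0.
Characteristic polynomial: λ^2 + 5.9*λ + 6.6 = 0.
Factor: (λ + 1.5)(λ + 4.4) = 0.
Roots: -1.5, -4.4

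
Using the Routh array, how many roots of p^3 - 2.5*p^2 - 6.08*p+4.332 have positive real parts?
Routh array:
p^3: [1, -6.08]; p^2: [-2.5, 4.332]; p^1: [-4.3472]; p^0: [4.332]
First column: [1, -2.5, -4.3472, 4.332]. Sign changes = RHP roots = 2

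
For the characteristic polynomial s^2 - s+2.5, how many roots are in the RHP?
Poles: 0.5 + 1.5j, 0.5 - 1.5j. RHP poles (Re>0): 2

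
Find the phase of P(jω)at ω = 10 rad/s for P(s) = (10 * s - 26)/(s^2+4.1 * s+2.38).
Substitute s = j*10: P(j10) = 0.592125 - 0.77569j.
∠P(j10) = atan2(Im, Re) = atan2(-0.77569, 0.592125) = -52.64°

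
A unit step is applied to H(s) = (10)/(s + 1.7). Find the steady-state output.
FVT: lim_{t→∞} y(t) = lim_{s→0} s*Y(s) where Y(s) = H(s)/s.
= lim_{s→0} H(s) = H(0) = num(0)/den(0) = 10/1.7 = 5.882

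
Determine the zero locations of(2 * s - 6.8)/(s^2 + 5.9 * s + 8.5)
Set numerator = 0: 2*s - 6.8 = 0 → Zeros: 3.4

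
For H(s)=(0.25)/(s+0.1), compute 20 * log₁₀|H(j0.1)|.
Substitute s = j*0.1: H(j0.1) = 1.25 - 1.25j.
|H(j0.1)| = sqrt(Re² + Im²) = 1.768.
20*log₁₀(1.768) = 4.95 dB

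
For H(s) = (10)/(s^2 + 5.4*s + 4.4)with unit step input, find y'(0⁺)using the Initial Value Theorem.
IVT: y'(0⁺) = lim_{s→∞} s²·Y(s) = lim_{s→∞} s·H(s).
deg(num) = 0, deg(den) = 2, relative degree = 2 ≥ 2, so s·H(s) → 0. Initial slope = 0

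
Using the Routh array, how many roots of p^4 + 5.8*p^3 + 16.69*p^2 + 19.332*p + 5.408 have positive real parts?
Routh array:
p^4: [1, 16.69, 5.408]; p^3: [5.8, 19.332]; p^2: [13.3569, 5.408]; p^1: [16.9837]; p^0: [5.408]
First column: [1, 5.8, 13.3569, 16.9837, 5.408]. Sign changes = RHP roots = 0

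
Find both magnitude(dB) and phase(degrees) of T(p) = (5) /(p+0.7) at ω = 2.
Substitute p = j*2: T(j2) = 0.77951 - 2.22717j.
|T| = 20*log₁₀(sqrt(Re²+Im²)) = 7.46 dB.
∠T = atan2(Im, Re) = -70.71°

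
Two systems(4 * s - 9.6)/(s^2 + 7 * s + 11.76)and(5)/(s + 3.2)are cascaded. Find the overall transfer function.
Series: H = H₁ · H₂ = (n₁·n₂)/(d₁·d₂).
Num: n₁·n₂ = 20*s - 48. Den: d₁·d₂ = s^3 + 10.2*s^2 + 34.16*s + 37.632.
H(s) = (20*s - 48)/(s^3 + 10.2*s^2 + 34.16*s + 37.632)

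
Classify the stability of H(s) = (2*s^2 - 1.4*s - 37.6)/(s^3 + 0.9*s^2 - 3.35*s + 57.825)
Denominator: s^3 + 0.9*s^2 - 3.35*s + 57.825 = (s + 4.5)(s^2 - 3.6*s + 12.85). Poles: -4.5, 1.8 + 3.1j, 1.8 - 3.1j. Unstable (2 pole(s) in RHP)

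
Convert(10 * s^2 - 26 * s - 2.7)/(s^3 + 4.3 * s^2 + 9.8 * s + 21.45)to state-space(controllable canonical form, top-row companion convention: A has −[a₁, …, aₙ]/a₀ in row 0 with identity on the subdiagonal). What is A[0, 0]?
Reachable canonical form for den = s^3 + 4.3*s^2 + 9.8*s + 21.45: top row of A = -[a₁,a₂,...,aₙ]/a₀, ones on the subdiagonal, zeros elsewhere.
A = [[-4.3, -9.8, -21.45], [1, 0, 0], [0, 1, 0]].
A[0,0] = -4.3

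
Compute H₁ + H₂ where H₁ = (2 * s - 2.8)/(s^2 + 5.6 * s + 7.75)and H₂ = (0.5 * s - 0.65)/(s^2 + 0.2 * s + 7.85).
Parallel: H = H₁ + H₂ = (n₁·d₂ + n₂·d₁)/(d₁·d₂).
n₁·d₂ = 2*s^3 - 2.4*s^2 + 15.14*s - 21.98. n₂·d₁ = 0.5*s^3 + 2.15*s^2 + 0.235*s - 5.0375. Sum = 2.5*s^3 - 0.25*s^2 + 15.375*s - 27.0175. d₁·d₂ = s^4 + 5.8*s^3 + 16.72*s^2 + 45.51*s + 60.8375.
H(s) = (2.5*s^3 - 0.25*s^2 + 15.375*s - 27.0175)/(s^4 + 5.8*s^3 + 16.72*s^2 + 45.51*s + 60.8375)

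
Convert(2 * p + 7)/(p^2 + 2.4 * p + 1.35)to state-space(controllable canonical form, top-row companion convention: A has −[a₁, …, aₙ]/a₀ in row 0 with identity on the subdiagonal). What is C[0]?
Reachable canonical form: C = numerator coefficients (right-aligned, zero-padded to length n).
num = 2*p + 7, C = [[2, 7]].
C[0] = 2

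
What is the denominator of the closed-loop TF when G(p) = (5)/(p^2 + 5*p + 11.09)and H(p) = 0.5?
Characteristic poly = G_den * H_den + G_num * H_num = (p^2 + 5*p + 11.09) + (2.5) = p^2 + 5*p + 13.59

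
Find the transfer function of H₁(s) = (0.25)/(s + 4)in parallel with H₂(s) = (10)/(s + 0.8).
Parallel: H = H₁ + H₂ = (n₁·d₂ + n₂·d₁)/(d₁·d₂).
n₁·d₂ = 0.25*s + 0.2. n₂·d₁ = 10*s + 40. Sum = 10.25*s + 40.2. d₁·d₂ = s^2 + 4.8*s + 3.2.
H(s) = (10.25*s + 40.2)/(s^2 + 4.8*s + 3.2)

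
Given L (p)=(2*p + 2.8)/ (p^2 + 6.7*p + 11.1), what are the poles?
Set denominator = 0: p^2 + 6.7*p + 11.1 = (p + 3)(p + 3.7) = 0 → Poles: -3, -3.7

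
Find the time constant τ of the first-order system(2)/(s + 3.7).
First-order system: τ = -1/pole. Pole = -3.7. τ = -1/(-3.7) = 0.2703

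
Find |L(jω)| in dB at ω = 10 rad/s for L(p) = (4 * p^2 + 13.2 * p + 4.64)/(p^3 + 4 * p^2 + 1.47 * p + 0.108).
Substitute p = j*10: L(j10) = 0.0247997 - 0.391193j.
|L(j10)| = sqrt(Re² + Im²) = 0.392.
20*log₁₀(0.392) = -8.13 dB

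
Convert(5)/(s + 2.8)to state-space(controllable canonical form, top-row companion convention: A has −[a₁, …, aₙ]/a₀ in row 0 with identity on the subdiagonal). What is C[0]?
Reachable canonical form: C = numerator coefficients (right-aligned, zero-padded to length n).
num = 5, C = [[5]].
C[0] = 5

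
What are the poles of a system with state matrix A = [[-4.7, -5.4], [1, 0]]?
Eigenvalues solve det(λI - A) = 0.
Characteristic polynomial: λ^2 + 4.7*λ + 5.4 = 0.
Factor: (λ + 2.7)(λ + 2) = 0.
Roots: -2, -2.7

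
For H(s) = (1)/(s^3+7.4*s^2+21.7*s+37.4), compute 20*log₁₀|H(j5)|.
Substitute s = j*5: H(j5) = -0.00669145 + 0.000748028j.
|H(j5)| = sqrt(Re² + Im²) = 0.006733.
20*log₁₀(0.006733) = -43.44 dB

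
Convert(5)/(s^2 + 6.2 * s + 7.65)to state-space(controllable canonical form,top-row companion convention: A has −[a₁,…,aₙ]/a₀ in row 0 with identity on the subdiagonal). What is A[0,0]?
Reachable canonical form for den = s^2 + 6.2*s + 7.65: top row of A = -[a₁,a₂,...,aₙ]/a₀, ones on the subdiagonal, zeros elsewhere.
A = [[-6.2, -7.65], [1, 0]].
A[0,0] = -6.2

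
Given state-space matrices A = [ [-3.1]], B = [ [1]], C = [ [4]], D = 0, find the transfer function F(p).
F(p) = C(pI - A)⁻¹B + D.
Characteristic polynomial det(pI - A) = p + 3.1.
Numerator from C·adj(pI-A)·B + D·det(pI-A) = 4.
F(p) = (4)/(p + 3.1)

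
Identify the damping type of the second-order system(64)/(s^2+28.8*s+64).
Standard form: ωn²/(s²+2ζωn·s+ωn²) gives ωn=8, ζ=1.8.
Overdamped (ζ = 1.8 > 1)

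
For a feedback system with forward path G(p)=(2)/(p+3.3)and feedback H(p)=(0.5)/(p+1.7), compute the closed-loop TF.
Closed-loop T = G/(1+GH).
Numerator: G_num * H_den = 2*p + 3.4.
Denominator: G_den * H_den + G_num * H_num = (p^2 + 5*p + 5.61) + (1) = p^2 + 5*p + 6.61.
T(p) = (2*p + 3.4)/(p^2 + 5*p + 6.61)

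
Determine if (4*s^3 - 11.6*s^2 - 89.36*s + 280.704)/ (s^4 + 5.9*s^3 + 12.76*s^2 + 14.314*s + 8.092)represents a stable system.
Denominator: s^4 + 5.9*s^3 + 12.76*s^2 + 14.314*s + 8.092 = (s + 2.8)(s + 1.7)(s^2 + 1.4*s + 1.7). Poles: -0.7 + 1.1j, -0.7 - 1.1j, -1.7, -2.8. All Re(p)<0: Yes (stable)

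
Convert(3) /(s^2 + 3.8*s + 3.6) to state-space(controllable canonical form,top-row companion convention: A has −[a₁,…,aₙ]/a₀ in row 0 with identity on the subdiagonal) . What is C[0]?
Reachable canonical form: C = numerator coefficients (right-aligned, zero-padded to length n).
num = 3, C = [[0, 3]].
C[0] = 0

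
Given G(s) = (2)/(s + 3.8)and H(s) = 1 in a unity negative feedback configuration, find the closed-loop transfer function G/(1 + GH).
Closed-loop T = G/(1+GH).
Numerator: G_num * H_den = 2.
Denominator: G_den * H_den + G_num * H_num = (s + 3.8) + (2) = s + 5.8.
T(s) = (2)/(s + 5.8)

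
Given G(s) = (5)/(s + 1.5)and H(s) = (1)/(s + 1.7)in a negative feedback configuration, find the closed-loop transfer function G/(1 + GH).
Closed-loop T = G/(1+GH).
Numerator: G_num * H_den = 5*s + 8.5.
Denominator: G_den * H_den + G_num * H_num = (s^2 + 3.2*s + 2.55) + (5) = s^2 + 3.2*s + 7.55.
T(s) = (5*s + 8.5)/(s^2 + 3.2*s + 7.55)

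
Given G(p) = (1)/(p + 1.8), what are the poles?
Set denominator = 0: p + 1.8 = 0 → Poles: -1.8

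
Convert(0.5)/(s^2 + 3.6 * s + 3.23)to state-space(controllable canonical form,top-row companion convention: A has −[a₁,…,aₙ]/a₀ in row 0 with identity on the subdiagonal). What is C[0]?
Reachable canonical form: C = numerator coefficients (right-aligned, zero-padded to length n).
num = 0.5, C = [[0, 0.5]].
C[0] = 0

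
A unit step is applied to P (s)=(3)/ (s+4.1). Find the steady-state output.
FVT: lim_{t→∞} y(t) = lim_{s→0} s*Y(s) where Y(s) = P(s)/s.
= lim_{s→0} P(s) = P(0) = num(0)/den(0) = 3/4.1 = 0.7317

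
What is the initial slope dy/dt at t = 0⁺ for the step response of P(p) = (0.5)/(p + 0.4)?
IVT: y'(0⁺) = lim_{p→∞} p²·Y(p) = lim_{p→∞} p·P(p).
deg(num) = 0, deg(den) = 1, relative degree = 1, so p·P(p) → (leading num)/(leading den) = 0.5/1 = 0.5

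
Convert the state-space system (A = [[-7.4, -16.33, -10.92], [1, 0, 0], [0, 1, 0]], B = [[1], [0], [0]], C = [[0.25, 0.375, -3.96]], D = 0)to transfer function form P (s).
P(s) = C(sI - A)⁻¹B + D.
Characteristic polynomial det(sI - A) = s^3 + 7.4*s^2 + 16.33*s + 10.92.
Numerator from C·adj(sI-A)·B + D·det(sI-A) = 0.25*s^2 + 0.375*s - 3.96.
P(s) = (0.25*s^2 + 0.375*s - 3.96)/(s^3 + 7.4*s^2 + 16.33*s + 10.92)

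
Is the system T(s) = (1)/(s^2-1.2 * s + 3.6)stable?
Denominator: s^2 - 1.2*s + 3.6. Poles: 0.6 + 1.8j, 0.6 - 1.8j. All Re(p)<0: No (unstable)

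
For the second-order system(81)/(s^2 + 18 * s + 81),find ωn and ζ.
Standard form: ωn²/(s²+2ζωn·s+ωn²).
const=81=ωn² → ωn=9, s coeff=18=2ζωn → ζ=1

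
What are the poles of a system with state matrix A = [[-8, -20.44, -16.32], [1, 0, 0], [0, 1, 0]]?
Eigenvalues solve det(λI - A) = 0.
Characteristic polynomial: λ^3 + 8*λ^2 + 20.44*λ + 16.32 = 0.
Factor: (λ + 3.4)(λ + 1.6)(λ + 3) = 0.
Roots: -1.6, -3, -3.4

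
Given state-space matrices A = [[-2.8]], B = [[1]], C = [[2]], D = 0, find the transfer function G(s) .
G(s) = C(sI - A)⁻¹B + D.
Characteristic polynomial det(sI - A) = s + 2.8.
Numerator from C·adj(sI-A)·B + D·det(sI-A) = 2.
G(s) = (2)/(s + 2.8)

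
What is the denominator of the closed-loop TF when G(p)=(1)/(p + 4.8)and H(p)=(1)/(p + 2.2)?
Characteristic poly = G_den * H_den + G_num * H_num = (p^2 + 7*p + 10.56) + (1) = p^2 + 7*p + 11.56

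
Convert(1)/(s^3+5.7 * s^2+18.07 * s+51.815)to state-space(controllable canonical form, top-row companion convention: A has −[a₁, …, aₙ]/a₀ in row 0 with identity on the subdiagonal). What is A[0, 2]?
Reachable canonical form for den = s^3 + 5.7*s^2 + 18.07*s + 51.815: top row of A = -[a₁,a₂,...,aₙ]/a₀, ones on the subdiagonal, zeros elsewhere.
A = [[-5.7, -18.07, -51.815], [1, 0, 0], [0, 1, 0]].
A[0,2] = -51.815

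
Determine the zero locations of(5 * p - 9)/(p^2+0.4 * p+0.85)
Set numerator = 0: 5*p - 9 = 0 → Zeros: 1.8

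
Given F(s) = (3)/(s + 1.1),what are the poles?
Set denominator = 0: s + 1.1 = 0 → Poles: -1.1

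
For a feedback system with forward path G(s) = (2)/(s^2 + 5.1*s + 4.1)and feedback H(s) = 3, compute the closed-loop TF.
Closed-loop T = G/(1+GH).
Numerator: G_num * H_den = 2.
Denominator: G_den * H_den + G_num * H_num = (s^2 + 5.1*s + 4.1) + (6) = s^2 + 5.1*s + 10.1.
T(s) = (2)/(s^2 + 5.1*s + 10.1)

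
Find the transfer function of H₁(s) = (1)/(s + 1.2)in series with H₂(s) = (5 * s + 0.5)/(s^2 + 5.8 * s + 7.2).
Series: H = H₁ · H₂ = (n₁·n₂)/(d₁·d₂).
Num: n₁·n₂ = 5*s + 0.5. Den: d₁·d₂ = s^3 + 7*s^2 + 14.16*s + 8.64.
H(s) = (5*s + 0.5)/(s^3 + 7*s^2 + 14.16*s + 8.64)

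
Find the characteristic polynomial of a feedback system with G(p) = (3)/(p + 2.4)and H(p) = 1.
Characteristic poly = G_den * H_den + G_num * H_num = (p + 2.4) + (3) = p + 5.4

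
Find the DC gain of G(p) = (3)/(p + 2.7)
DC gain = G(0) = num(0)/den(0) = 3/2.7 = 1.111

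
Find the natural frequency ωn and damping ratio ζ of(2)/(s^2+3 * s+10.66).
Underdamped: complex pole -1.5 + 2.9j. ωn = |pole| = 3.265, ζ = -Re(pole)/ωn = 0.4594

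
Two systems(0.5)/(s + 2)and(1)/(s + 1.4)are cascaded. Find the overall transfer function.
Series: H = H₁ · H₂ = (n₁·n₂)/(d₁·d₂).
Num: n₁·n₂ = 0.5. Den: d₁·d₂ = s^2 + 3.4*s + 2.8.
H(s) = (0.5)/(s^2 + 3.4*s + 2.8)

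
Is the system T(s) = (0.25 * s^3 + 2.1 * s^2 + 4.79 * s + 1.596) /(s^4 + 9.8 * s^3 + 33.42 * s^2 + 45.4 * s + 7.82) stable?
Denominator: s^4 + 9.8*s^3 + 33.42*s^2 + 45.4*s + 7.82 = (s + 4.6)(s + 0.2)(s^2 + 5*s + 8.5). Poles: -0.2, -2.5 + 1.5j, -2.5 - 1.5j, -4.6. All Re(p)<0: Yes (stable)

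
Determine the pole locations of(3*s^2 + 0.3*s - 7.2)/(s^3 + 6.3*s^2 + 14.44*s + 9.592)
Set denominator = 0: s^3 + 6.3*s^2 + 14.44*s + 9.592 = (s + 1.1)(s^2 + 5.2*s + 8.72) = 0 → Poles: -1.1, -2.6 + 1.4j, -2.6 - 1.4j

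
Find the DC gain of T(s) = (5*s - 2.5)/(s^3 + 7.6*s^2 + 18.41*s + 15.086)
DC gain = T(0) = num(0)/den(0) = -2.5/15.086 = -0.1657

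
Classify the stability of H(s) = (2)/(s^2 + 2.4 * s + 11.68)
Denominator: s^2 + 2.4*s + 11.68. Poles: -1.2 + 3.2j, -1.2 - 3.2j. Stable (all poles in LHP)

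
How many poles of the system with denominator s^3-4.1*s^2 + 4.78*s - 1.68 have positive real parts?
s^3 - 4.1*s^2 + 4.78*s - 1.68 = (s - 2.4)(s - 1)(s - 0.7). Poles: 0.7, 1, 2.4. RHP poles (Re>0): 3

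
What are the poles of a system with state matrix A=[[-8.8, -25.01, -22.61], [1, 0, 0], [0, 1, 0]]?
Eigenvalues solve det(λI - A) = 0.
Characteristic polynomial: λ^3 + 8.8*λ^2 + 25.01*λ + 22.61 = 0.
Factor: (λ + 3.4)(λ + 1.9)(λ + 3.5) = 0.
Roots: -1.9, -3.4, -3.5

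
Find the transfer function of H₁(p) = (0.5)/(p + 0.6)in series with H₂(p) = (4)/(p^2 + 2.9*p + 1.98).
Series: H = H₁ · H₂ = (n₁·n₂)/(d₁·d₂).
Num: n₁·n₂ = 2. Den: d₁·d₂ = p^3 + 3.5*p^2 + 3.72*p + 1.188.
H(p) = (2)/(p^3 + 3.5*p^2 + 3.72*p + 1.188)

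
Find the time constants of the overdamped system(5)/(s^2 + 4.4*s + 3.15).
Overdamped: real poles at -3.5, -0.9. τ = -1/pole → τ₁ = 0.2857, τ₂ = 1.111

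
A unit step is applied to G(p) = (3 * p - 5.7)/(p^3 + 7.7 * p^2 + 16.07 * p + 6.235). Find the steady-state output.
FVT: lim_{t→∞} y(t) = lim_{p→0} p*Y(p) where Y(p) = G(p)/p.
= lim_{p→0} G(p) = G(0) = num(0)/den(0) = -5.7/6.235 = -0.9142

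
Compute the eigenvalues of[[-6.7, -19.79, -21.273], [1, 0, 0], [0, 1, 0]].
Eigenvalues solve det(λI - A) = 0.
Characteristic polynomial: λ^3 + 6.7*λ^2 + 19.79*λ + 21.273 = 0.
Factor: (λ + 2.1)(λ^2 + 4.6*λ + 10.13) = 0.
Roots: -2.1, -2.3 + 2.2j, -2.3 - 2.2j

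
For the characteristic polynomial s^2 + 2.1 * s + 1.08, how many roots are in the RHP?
s^2 + 2.1*s + 1.08 = (s + 0.9)(s + 1.2). Poles: -0.9, -1.2. RHP poles (Re>0): 0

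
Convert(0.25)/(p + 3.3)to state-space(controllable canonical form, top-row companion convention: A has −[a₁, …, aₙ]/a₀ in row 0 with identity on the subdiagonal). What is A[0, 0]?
Reachable canonical form for den = p + 3.3: top row of A = -[a₁,a₂,...,aₙ]/a₀, ones on the subdiagonal, zeros elsewhere.
A = [[-3.3]].
A[0,0] = -3.3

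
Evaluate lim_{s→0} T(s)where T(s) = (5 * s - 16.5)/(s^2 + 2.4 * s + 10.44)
DC gain = T(0) = num(0)/den(0) = -16.5/10.44 = -1.58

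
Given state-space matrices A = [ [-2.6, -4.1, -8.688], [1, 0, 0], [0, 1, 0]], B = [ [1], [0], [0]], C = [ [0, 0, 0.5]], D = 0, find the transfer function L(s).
L(s) = C(sI - A)⁻¹B + D.
Characteristic polynomial det(sI - A) = s^3 + 2.6*s^2 + 4.1*s + 8.688.
Numerator from C·adj(sI-A)·B + D·det(sI-A) = 0.5.
L(s) = (0.5)/(s^3 + 2.6*s^2 + 4.1*s + 8.688)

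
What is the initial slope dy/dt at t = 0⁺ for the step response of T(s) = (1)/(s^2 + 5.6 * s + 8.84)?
IVT: y'(0⁺) = lim_{s→∞} s²·Y(s) = lim_{s→∞} s·T(s).
deg(num) = 0, deg(den) = 2, relative degree = 2 ≥ 2, so s·T(s) → 0. Initial slope = 0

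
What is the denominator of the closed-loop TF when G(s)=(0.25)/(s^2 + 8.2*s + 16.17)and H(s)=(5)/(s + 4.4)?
Characteristic poly = G_den * H_den + G_num * H_num = (s^3 + 12.6*s^2 + 52.25*s + 71.148) + (1.25) = s^3 + 12.6*s^2 + 52.25*s + 72.398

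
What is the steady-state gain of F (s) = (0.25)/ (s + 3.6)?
DC gain = F(0) = num(0)/den(0) = 0.25/3.6 = 0.06944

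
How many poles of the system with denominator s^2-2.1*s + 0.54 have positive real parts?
s^2 - 2.1*s + 0.54 = (s - 1.8)(s - 0.3). Poles: 0.3, 1.8. RHP poles (Re>0): 2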